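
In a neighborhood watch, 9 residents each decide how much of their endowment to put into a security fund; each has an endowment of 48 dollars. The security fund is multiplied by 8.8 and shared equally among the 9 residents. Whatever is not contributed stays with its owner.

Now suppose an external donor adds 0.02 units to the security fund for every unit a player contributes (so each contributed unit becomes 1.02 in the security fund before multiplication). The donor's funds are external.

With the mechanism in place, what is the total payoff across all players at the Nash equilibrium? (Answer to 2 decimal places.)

With the mechanism, a contributed unit returns 8.8 × 1.02 / 9 = 0.9973 per unit of net cost — still below 1 — so contributing 0 remains dominant for every player.
Everyone keeps their endowment and the group total is 9 × 48 = 432.

432.00 dollars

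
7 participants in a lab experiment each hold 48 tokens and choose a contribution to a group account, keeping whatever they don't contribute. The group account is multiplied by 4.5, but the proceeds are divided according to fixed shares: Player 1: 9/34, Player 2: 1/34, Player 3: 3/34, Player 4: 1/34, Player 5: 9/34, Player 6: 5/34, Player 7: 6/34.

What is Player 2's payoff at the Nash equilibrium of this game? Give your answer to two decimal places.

60.71 tokens

For player j, contributing a unit is worthwhile iff 4.5 × (j's share) ≥ 1, i.e. iff j's share is at least 0.2222.
Player 1 and Player 5 clear that bar, contributing 48 each; the remaining 5 contribute 0. Total contributed: 96.
Player 2 keeps 48 and receives 4.5 × 96 × 1/34 = 12.71 from the group account, for a payoff of 60.71.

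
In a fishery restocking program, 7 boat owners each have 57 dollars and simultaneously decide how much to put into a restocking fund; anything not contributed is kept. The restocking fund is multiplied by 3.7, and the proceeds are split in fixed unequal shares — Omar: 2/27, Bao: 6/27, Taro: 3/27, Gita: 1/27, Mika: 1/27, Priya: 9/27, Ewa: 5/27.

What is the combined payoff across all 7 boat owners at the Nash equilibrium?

552.90 dollars

Each unit j contributes comes back to j as 3.7 × (j's share), so j prefers to contribute only if that share exceeds 1/3.7 = 0.2703; otherwise keeping the unit dominates.
Priya alone (share 9/27) is above the threshold, contributing 57; the remaining 6 contribute 0. Total contributed: 57.
The restocking fund pays out 3.7 × 57 = 210.90 in total (split across the unequal shares, but the aggregate is all that matters for the group sum).
The 6 free-riders keep 57 each, adding 342. Group total = 342 + 210.90 = 552.90.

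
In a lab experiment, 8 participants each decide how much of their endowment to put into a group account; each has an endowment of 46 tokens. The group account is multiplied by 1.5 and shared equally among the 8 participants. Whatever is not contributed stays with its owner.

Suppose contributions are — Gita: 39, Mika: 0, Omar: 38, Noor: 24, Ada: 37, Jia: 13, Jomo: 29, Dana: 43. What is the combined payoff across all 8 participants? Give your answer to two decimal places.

479.50 tokens

Total contributed: 39 + 0 + 38 + 24 + 37 + 13 + 29 + 43 = 223; total kept: 8 × 46 − 223 = 145.
The group account pays out 1.5 × 223 = 334.50 in aggregate.
Group total = 145 + 334.50 = 479.50.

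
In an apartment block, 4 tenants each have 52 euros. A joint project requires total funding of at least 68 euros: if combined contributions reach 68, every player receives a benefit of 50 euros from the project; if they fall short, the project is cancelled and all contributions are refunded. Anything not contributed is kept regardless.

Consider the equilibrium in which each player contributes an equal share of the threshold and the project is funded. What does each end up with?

Equal share of the threshold: 68/4 = 17.
At this profile no one gains by cutting their contribution: any cut drops the total below 68, the project is cancelled, contributions are refunded, and the deviator ends with 52, which is less than 52 − 17 + 50 = 85. Contributing more than 17 just wastes the excess. So contributing exactly 17 is a best response.
Each player's payoff: 52 − 17 + 50 = 85.

85 euros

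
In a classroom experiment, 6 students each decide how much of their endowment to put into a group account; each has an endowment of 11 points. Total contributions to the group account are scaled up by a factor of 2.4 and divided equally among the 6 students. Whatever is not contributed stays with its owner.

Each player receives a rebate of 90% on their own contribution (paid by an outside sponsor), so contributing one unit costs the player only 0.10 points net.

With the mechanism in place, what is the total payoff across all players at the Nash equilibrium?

Under the mechanism each unit contributed yields (2.4/6) / 0.10 = 4.0000 back to its contributor per unit of net cost, which exceeds 1, making full contribution the dominant choice for everyone.
At the Nash equilibrium everyone contributes 11. Group total payoff = 6 × (11 × 0.90 + 2.4 × 11) = 217.80.

217.80 points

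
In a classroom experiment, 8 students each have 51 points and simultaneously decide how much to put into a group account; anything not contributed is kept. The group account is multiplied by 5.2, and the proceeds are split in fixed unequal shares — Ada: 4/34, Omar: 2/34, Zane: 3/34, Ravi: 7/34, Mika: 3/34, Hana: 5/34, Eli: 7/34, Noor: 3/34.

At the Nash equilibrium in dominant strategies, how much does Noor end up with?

Each unit j contributes comes back to j as 5.2 × (j's share), so j prefers to contribute only if that share exceeds 1/5.2 = 0.1923; otherwise keeping the unit dominates.
Ravi and Eli are above the threshold, contributing 51 each; the remaining 6 contribute 0. Total contributed: 102.
Noor keeps 51 and receives 5.2 × 102 × 3/34 = 46.80 from the group account, for a payoff of 97.80.

97.80 points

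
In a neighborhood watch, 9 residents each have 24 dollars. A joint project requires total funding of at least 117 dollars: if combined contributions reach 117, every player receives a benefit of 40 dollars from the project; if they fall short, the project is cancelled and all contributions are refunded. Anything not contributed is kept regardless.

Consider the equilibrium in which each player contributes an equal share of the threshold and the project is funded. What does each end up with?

51 dollars

Equal share of the threshold: 117/9 = 13.
At this profile no one gains by cutting their contribution: any cut drops the total below 117, the project is cancelled, contributions are refunded, and the deviator ends with 24, which is less than 24 − 13 + 40 = 51. Contributing more than 13 just wastes the excess. So contributing exactly 13 is a best response.
Each player's payoff: 24 − 13 + 40 = 51.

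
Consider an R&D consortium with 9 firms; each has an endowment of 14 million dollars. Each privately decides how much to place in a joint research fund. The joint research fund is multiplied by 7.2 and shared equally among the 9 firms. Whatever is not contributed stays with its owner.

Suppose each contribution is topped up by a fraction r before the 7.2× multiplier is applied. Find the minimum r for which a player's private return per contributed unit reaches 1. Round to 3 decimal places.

With matching at rate r, one contributed unit becomes (1 + r) in the joint research fund and returns 7.2 × (1 + r) / 9 to the contributor.
Setting this equal to 1: 1 + r = 9/7.2 = 1.2500.
So the minimum matching rate is r = 1.2500 − 1 = 0.250.

0.250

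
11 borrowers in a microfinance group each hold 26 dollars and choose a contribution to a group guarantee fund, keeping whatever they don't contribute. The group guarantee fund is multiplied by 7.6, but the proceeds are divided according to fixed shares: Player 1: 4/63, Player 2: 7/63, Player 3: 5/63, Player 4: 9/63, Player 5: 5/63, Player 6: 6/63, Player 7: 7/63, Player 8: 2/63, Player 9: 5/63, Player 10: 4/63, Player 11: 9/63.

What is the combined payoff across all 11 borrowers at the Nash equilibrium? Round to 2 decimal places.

629.20 dollars

A player with share s gets back 7.6·s per unit contributed, so full contribution is dominant for anyone with s > 1/7.6 = 0.1316 and zero contribution is dominant for anyone below.
Player 4 and Player 11 clear that bar, contributing 26 each; the remaining 9 contribute 0. Total contributed: 52.
The group guarantee fund pays out 7.6 × 52 = 395.20 in total (split across the unequal shares, but the aggregate is all that matters for the group sum).
The 9 free-riders keep 26 each, adding 234. Group total = 234 + 395.20 = 629.20.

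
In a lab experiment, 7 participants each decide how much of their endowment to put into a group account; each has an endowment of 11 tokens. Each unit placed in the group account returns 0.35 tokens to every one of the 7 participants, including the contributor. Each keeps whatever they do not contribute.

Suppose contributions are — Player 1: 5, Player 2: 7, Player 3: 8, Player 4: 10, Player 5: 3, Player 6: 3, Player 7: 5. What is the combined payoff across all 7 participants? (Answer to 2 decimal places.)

136.45 tokens

Total contributed: 5 + 7 + 8 + 10 + 3 + 3 + 5 = 41; total kept: 7 × 11 − 41 = 36.
The group account pays out 0.35 × 7 × 41 = 100.45 in aggregate.
Group total = 36 + 100.45 = 136.45.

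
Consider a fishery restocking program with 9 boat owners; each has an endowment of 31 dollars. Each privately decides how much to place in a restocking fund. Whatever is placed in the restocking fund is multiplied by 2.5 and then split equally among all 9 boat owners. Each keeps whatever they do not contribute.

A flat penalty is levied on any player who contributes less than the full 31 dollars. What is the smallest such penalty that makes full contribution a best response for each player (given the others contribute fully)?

22.39 dollars

Given the others contribute fully, the best deviation is to contribute 0 (any partial contribution still incurs the fine and gives up units whose private return 0.2778 is below 1).
Deviating from 31 to 0 saves 31 dollars but forfeits the deviator's share of the drop in the restocking fund: 2.5/9 × 31 = 8.61.
So the deviation gain is 31 − 8.61 = 22.39, and the fine must be at least 22.39 dollars to wipe it out.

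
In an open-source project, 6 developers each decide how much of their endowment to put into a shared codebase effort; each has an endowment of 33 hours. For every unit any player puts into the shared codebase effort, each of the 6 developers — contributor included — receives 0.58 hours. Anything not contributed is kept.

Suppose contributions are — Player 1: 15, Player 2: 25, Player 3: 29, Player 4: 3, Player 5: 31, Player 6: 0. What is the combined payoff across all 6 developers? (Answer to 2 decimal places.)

Total contributed: 15 + 25 + 29 + 3 + 31 + 0 = 103; total kept: 6 × 33 − 103 = 95.
The shared codebase effort pays out 0.58 × 6 × 103 = 358.44 in aggregate.
Group total = 95 + 358.44 = 453.44.

453.44 hours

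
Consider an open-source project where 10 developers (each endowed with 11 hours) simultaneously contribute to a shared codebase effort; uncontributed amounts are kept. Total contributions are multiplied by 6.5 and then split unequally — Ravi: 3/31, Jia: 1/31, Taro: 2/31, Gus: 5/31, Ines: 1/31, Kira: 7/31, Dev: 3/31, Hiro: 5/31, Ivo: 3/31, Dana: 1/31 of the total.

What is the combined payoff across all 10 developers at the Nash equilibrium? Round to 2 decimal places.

291.50 hours

For player j, contributing a unit is worthwhile iff 6.5 × (j's share) ≥ 1, i.e. iff j's share is at least 0.1538.
The shares above 0.1538 belong to Gus, Kira and Hiro, contributing 11 each; the remaining 7 contribute 0. Total contributed: 33.
The shared codebase effort pays out 6.5 × 33 = 214.50 in total (split across the unequal shares, but the aggregate is all that matters for the group sum).
The 7 free-riders keep 11 each, adding 77. Group total = 77 + 214.50 = 291.50.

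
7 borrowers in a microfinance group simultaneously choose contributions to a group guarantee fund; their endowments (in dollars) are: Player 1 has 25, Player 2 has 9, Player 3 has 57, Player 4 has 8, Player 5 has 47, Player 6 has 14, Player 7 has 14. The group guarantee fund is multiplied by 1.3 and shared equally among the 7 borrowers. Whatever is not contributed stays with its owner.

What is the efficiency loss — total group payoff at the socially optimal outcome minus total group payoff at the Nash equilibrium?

The private return per contributed unit is 1.3/7 = 0.1857 < 1 for every player regardless of endowment, so the Nash equilibrium is zero contribution and the group total is Σ E_j = 25 + 9 + 57 + 8 + 47 + 14 + 14 = 174.
Each contributed unit returns 1.300 to the group, so the social optimum is full contribution by everyone: group total = 1.300 × 174 = 226.20.
Efficiency loss = (1.300 − 1) × 174 = 52.20.

52.20 dollars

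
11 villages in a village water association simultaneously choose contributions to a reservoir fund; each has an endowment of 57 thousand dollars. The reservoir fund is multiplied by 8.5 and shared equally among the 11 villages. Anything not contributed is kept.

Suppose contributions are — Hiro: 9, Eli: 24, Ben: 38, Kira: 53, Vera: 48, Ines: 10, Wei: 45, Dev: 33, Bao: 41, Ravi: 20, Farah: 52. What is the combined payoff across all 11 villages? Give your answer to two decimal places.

Total contributed: 9 + 24 + 38 + 53 + 48 + 10 + 45 + 33 + 41 + 20 + 52 = 373; total kept: 11 × 57 − 373 = 254.
The reservoir fund pays out 8.5 × 373 = 3170.50 in aggregate.
Group total = 254 + 3170.50 = 3424.50.

3424.50 thousand dollars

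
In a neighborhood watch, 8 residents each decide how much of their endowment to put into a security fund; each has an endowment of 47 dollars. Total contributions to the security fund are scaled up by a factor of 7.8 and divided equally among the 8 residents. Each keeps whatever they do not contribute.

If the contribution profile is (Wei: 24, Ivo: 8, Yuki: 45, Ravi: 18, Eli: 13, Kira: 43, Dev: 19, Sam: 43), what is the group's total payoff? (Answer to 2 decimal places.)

1824.40 dollars

Total contributed: 24 + 8 + 45 + 18 + 13 + 43 + 19 + 43 = 213; total kept: 8 × 47 − 213 = 163.
The security fund pays out 7.8 × 213 = 1661.40 in aggregate.
Group total = 163 + 1661.40 = 1824.40.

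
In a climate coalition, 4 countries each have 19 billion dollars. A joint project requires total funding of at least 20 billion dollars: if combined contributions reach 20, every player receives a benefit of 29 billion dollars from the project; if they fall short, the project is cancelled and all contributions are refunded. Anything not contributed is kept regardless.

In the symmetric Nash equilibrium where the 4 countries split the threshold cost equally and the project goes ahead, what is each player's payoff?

43 billion dollars

Equal share of the threshold: 20/4 = 5.
At this profile no one gains by cutting their contribution: any cut drops the total below 20, the project is cancelled, contributions are refunded, and the deviator ends with 19, which is less than 19 − 5 + 29 = 43. Contributing more than 5 just wastes the excess. So contributing exactly 5 is a best response.
Each player's payoff: 19 − 5 + 29 = 43.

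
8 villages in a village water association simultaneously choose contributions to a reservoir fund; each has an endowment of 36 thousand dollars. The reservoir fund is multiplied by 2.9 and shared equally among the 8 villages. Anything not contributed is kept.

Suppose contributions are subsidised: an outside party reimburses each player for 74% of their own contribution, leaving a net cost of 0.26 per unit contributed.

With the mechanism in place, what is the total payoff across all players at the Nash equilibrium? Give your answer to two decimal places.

Under the mechanism each unit contributed yields (2.9/8) / 0.26 = 1.3942 back to its contributor per unit of net cost, which exceeds 1, making full contribution the dominant choice for everyone.
So the Nash equilibrium is full contribution by all 8; the group earns 8 × (36 × 0.74 + 2.9 × 36) = 1048.32.

1048.32 thousand dollars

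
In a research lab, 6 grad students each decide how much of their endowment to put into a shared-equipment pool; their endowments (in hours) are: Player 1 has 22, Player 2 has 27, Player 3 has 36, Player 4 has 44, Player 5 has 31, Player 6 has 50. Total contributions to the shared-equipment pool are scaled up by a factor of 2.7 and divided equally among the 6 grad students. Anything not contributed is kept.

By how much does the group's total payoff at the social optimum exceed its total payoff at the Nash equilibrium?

357.00 hours

The private return per contributed unit is 2.7/6 = 0.4500 < 1 for every player regardless of endowment, so the Nash equilibrium is zero contribution and the group total is Σ E_j = 22 + 27 + 36 + 44 + 31 + 50 = 210.
Each contributed unit returns 2.700 to the group, so the social optimum is full contribution by everyone: group total = 2.700 × 210 = 567.00.
Efficiency loss = (2.700 − 1) × 210 = 357.00.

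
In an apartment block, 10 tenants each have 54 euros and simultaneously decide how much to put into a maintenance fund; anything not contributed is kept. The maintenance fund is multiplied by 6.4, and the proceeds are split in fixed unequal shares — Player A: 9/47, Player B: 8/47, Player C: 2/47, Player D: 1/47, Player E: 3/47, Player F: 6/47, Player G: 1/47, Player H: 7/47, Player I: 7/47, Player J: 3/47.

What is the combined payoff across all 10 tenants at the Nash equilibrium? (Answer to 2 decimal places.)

Player j's private return per contributed unit is 6.4 × (j's share). Contributing is weakly dominant for j when that share is at least 1/6.4 = 0.1563, and contributing 0 is dominant otherwise.
The shares above 0.1563 belong to Player A and Player B, contributing 54 each; the remaining 8 contribute 0. Total contributed: 108.
The maintenance fund pays out 6.4 × 108 = 691.20 in total (split across the unequal shares, but the aggregate is all that matters for the group sum).
The 8 free-riders keep 54 each, adding 432. Group total = 432 + 691.20 = 1123.20.

1123.20 euros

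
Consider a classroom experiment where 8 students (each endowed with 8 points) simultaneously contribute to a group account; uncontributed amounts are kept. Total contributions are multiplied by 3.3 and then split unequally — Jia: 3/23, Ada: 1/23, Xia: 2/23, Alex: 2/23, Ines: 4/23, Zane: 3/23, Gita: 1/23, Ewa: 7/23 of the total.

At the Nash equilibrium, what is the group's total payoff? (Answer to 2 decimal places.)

For player j, contributing a unit is worthwhile iff 3.3 × (j's share) ≥ 1, i.e. iff j's share is at least 0.3030.
The only share above 0.3030 is Ewa's 7/23, contributing 8; the remaining 7 contribute 0. Total contributed: 8.
The group account pays out 3.3 × 8 = 26.40 in total (split across the unequal shares, but the aggregate is all that matters for the group sum).
The 7 free-riders keep 8 each, adding 56. Group total = 56 + 26.40 = 82.40.

82.40 points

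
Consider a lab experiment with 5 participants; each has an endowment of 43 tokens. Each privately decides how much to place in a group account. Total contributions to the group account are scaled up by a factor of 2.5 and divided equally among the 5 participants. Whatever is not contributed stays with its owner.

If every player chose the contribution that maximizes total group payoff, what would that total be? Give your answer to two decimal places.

537.50 tokens

Each contributed unit returns 2.500 to the group as a whole (0.5000 to each of 5 players), which exceeds 1, so the social optimum is full contribution: group total = 2.500 × 215 = 537.50.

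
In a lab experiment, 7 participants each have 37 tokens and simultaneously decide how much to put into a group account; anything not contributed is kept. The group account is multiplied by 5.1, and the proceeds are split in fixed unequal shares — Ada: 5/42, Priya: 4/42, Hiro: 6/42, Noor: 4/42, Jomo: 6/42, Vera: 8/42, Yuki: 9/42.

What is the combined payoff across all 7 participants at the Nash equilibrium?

410.70 tokens

A player with share s gets back 5.1·s per unit contributed, so full contribution is dominant for anyone with s > 1/5.1 = 0.1961 and zero contribution is dominant for anyone below.
Only Yuki (9/42) clears that bar, contributing 37; the remaining 6 contribute 0. Total contributed: 37.
The group account pays out 5.1 × 37 = 188.70 in total (split across the unequal shares, but the aggregate is all that matters for the group sum).
The 6 free-riders keep 37 each, adding 222. Group total = 222 + 188.70 = 410.70.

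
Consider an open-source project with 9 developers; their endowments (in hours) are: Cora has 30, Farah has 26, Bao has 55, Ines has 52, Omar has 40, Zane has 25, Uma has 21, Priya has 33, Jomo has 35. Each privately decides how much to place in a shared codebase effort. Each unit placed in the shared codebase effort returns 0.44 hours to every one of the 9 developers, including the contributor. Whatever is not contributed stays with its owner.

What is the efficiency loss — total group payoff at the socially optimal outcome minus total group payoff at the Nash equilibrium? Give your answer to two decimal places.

938.32 hours

The private return per contributed unit is 0.44 < 1 for everyone, so the Nash equilibrium is zero contribution and the group total is Σ E_j = 30 + 26 + 55 + 52 + 40 + 25 + 21 + 33 + 35 = 317.
Each contributed unit returns 3.960 to the group, so the social optimum is full contribution by everyone: group total = 3.960 × 317 = 1255.32.
Efficiency loss = (3.960 − 1) × 317 = 938.32.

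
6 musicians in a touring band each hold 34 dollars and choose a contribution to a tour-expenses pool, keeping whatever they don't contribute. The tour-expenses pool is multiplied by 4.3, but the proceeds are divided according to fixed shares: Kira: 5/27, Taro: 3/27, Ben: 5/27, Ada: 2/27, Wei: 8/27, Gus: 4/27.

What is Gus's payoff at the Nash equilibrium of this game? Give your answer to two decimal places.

55.66 dollars

Player j's private return per contributed unit is 4.3 × (j's share). Contributing is weakly dominant for j when that share is at least 1/4.3 = 0.2326, and contributing 0 is dominant otherwise.
Wei alone (share 8/27) is above the threshold, contributing 34; the remaining 5 contribute 0. Total contributed: 34.
Gus keeps 34 and receives 4.3 × 34 × 4/27 = 21.66 from the tour-expenses pool, for a payoff of 55.66.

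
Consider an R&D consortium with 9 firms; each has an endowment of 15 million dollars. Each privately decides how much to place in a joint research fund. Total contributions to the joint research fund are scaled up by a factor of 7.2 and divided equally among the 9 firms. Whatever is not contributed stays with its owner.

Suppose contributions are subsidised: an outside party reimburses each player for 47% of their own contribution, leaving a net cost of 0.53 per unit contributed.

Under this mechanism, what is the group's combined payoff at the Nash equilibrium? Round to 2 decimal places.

1035.45 million dollars

With the mechanism, a contributed unit returns (7.2/9) / 0.53 = 1.5094 per unit of net cost to the contributor — now above 1 — so contributing fully is weakly dominant for every player.
At the Nash equilibrium everyone contributes 15. Group total payoff = 9 × (15 × 0.47 + 7.2 × 15) = 1035.45.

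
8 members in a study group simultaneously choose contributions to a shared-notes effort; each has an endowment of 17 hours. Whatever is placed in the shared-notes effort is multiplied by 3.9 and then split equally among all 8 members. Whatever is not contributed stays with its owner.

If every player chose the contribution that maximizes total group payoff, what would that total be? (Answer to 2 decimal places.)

530.40 hours

Each contributed unit returns 3.900 to the group as a whole (0.4875 to each of 8 players), which exceeds 1, so the social optimum is full contribution: group total = 3.900 × 136 = 530.40.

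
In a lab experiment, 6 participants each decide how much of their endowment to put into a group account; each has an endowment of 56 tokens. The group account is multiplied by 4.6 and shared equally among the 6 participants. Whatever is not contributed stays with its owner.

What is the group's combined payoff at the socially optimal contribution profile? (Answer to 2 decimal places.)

1545.60 tokens

Each contributed unit returns 4.600 to the group as a whole (0.7667 to each of 6 players), which exceeds 1, so the social optimum is full contribution: group total = 4.600 × 336 = 1545.60.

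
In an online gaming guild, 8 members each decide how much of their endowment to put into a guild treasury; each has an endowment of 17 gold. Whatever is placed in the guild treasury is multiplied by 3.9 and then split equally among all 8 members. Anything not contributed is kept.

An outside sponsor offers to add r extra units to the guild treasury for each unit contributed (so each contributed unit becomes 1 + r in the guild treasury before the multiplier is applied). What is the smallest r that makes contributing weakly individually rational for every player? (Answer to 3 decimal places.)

1.051

With matching at rate r, one contributed unit becomes (1 + r) in the guild treasury and returns 3.9 × (1 + r) / 8 to the contributor.
Setting this equal to 1: 1 + r = 8/3.9 = 2.0513.
So the minimum matching rate is r = 2.0513 − 1 = 1.051.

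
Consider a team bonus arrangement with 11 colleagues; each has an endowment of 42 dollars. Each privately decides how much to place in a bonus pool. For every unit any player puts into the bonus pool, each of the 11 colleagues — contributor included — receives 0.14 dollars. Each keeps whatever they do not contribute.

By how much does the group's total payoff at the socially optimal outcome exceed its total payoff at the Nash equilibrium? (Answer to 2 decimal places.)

249.48 dollars

The private return per contributed unit is 0.14 < 1, so contributing 0 is dominant for every player. At the Nash equilibrium everyone keeps their 42, and the group total is 11 × 42 = 462.
Each contributed unit returns 1.540 to the group as a whole (0.14 to each of 11 players), which exceeds 1, so the social optimum is full contribution: group total = 1.540 × 462 = 711.48.
Efficiency loss = 711.48 − 462 = 249.48.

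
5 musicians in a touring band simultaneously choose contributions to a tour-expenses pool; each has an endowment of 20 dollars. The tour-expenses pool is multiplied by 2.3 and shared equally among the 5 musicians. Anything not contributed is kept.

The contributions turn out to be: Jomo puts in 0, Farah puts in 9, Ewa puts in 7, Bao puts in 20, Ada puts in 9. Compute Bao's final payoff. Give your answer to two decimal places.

Total contributed: 0 + 9 + 7 + 20 + 9 = 45.
Each receives 2.3 × 45 / 5 = 20.70 from the tour-expenses pool.
Bao keeps 20 − 20 = 0, so Bao's payoff is 0 + 20.70 = 20.70.

20.70 dollars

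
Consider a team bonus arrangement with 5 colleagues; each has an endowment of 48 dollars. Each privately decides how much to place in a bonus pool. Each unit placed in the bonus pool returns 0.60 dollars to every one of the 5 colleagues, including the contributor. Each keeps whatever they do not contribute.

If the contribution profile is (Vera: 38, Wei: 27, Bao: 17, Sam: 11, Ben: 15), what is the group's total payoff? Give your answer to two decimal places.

Total contributed: 38 + 27 + 17 + 11 + 15 = 108; total kept: 5 × 48 − 108 = 132.
The bonus pool pays out 0.60 × 5 × 108 = 324.00 in aggregate.
Group total = 132 + 324.00 = 456.00.

456.00 dollars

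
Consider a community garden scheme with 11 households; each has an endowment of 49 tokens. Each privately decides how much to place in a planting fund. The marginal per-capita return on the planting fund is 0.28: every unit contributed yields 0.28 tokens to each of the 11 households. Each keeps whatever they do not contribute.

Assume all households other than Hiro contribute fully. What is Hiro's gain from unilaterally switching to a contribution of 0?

35.28 tokens

Switching from a contribution of 49 to 0 lets Hiro keep an extra 49 tokens, but lowers the planting fund by 49, which costs Hiro their own share of that drop: 0.28 × 49 = 13.72.
Net gain = 49 − 13.72 = 35.28. The private return per contributed unit (0.28) is below 1, so free-riding is indeed the best response regardless of what the others do.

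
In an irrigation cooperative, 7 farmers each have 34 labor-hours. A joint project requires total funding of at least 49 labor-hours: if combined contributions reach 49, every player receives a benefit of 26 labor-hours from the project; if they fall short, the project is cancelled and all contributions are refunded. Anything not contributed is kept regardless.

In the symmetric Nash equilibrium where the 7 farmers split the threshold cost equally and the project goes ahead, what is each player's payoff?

53 labor-hours

Equal share of the threshold: 49/7 = 7.
At this profile no one gains by cutting their contribution: any cut drops the total below 49, the project is cancelled, contributions are refunded, and the deviator ends with 34, which is less than 34 − 7 + 26 = 53. Contributing more than 7 just wastes the excess. So contributing exactly 7 is a best response.
Each player's payoff: 34 − 7 + 26 = 53.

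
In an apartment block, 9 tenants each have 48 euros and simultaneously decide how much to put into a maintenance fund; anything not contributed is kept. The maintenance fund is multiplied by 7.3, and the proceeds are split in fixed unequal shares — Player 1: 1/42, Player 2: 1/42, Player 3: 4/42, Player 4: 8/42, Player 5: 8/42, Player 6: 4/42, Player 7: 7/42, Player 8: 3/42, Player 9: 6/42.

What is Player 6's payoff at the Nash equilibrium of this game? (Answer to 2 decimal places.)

181.49 euros

Each unit j contributes comes back to j as 7.3 × (j's share), so j prefers to contribute only if that share exceeds 1/7.3 = 0.1370; otherwise keeping the unit dominates.
Player 4, Player 5, Player 7 and Player 9 are above the threshold, contributing 48 each; the remaining 5 contribute 0. Total contributed: 192.
Player 6 keeps 48 and receives 7.3 × 192 × 4/42 = 133.49 from the maintenance fund, for a payoff of 181.49.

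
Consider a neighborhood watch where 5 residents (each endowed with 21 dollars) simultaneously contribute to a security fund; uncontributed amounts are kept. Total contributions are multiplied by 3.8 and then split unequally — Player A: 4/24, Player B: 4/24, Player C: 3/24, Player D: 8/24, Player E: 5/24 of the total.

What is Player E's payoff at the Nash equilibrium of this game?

For player j, contributing a unit is worthwhile iff 3.8 × (j's share) ≥ 1, i.e. iff j's share is at least 0.2632.
The only share above 0.2632 is Player D's 8/24, contributing 21; the remaining 4 contribute 0. Total contributed: 21.
Player E keeps 21 and receives 3.8 × 21 × 5/24 = 16.63 from the security fund, for a payoff of 37.63.

37.63 dollars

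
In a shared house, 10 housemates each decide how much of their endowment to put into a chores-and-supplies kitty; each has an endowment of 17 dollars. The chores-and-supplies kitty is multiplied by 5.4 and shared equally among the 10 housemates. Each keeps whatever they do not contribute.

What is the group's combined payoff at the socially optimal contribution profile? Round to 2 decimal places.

Each contributed unit returns 5.400 to the group as a whole (0.5400 to each of 10 players), which exceeds 1, so the social optimum is full contribution: group total = 5.400 × 170 = 918.00.

918.00 dollars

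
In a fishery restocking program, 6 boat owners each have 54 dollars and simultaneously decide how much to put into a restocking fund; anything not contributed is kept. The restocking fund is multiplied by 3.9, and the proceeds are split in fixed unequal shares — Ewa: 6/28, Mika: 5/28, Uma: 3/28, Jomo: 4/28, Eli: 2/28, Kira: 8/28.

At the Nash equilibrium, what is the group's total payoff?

480.60 dollars

Each unit j contributes comes back to j as 3.9 × (j's share), so j prefers to contribute only if that share exceeds 1/3.9 = 0.2564; otherwise keeping the unit dominates.
Only Kira (8/28) clears that bar, contributing 54; the remaining 5 contribute 0. Total contributed: 54.
The restocking fund pays out 3.9 × 54 = 210.60 in total (split across the unequal shares, but the aggregate is all that matters for the group sum).
The 5 free-riders keep 54 each, adding 270. Group total = 270 + 210.60 = 480.60.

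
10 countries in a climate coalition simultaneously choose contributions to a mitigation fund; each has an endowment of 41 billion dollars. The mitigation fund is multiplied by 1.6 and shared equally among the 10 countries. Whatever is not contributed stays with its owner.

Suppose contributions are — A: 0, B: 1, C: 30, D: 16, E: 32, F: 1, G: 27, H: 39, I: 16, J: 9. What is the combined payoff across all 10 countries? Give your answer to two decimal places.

512.60 billion dollars

Total contributed: 0 + 1 + 30 + 16 + 32 + 1 + 27 + 39 + 16 + 9 = 171; total kept: 10 × 41 − 171 = 239.
The mitigation fund pays out 1.6 × 171 = 273.60 in aggregate.
Group total = 239 + 273.60 = 512.60.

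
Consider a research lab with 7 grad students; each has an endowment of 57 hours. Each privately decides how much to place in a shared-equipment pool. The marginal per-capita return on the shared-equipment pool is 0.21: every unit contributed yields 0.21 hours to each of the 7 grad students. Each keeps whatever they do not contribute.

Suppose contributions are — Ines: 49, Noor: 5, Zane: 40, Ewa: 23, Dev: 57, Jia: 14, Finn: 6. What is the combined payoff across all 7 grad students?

490.18 hours

Total contributed: 49 + 5 + 40 + 23 + 57 + 14 + 6 = 194; total kept: 7 × 57 − 194 = 205.
The shared-equipment pool pays out 0.21 × 7 × 194 = 285.18 in aggregate.
Group total = 205 + 285.18 = 490.18.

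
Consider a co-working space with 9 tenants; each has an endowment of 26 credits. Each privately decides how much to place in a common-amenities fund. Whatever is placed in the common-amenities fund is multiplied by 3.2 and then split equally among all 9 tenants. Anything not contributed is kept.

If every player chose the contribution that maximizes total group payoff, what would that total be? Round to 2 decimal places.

748.80 credits

Each contributed unit returns 3.200 to the group as a whole (0.3556 to each of 9 players), which exceeds 1, so the social optimum is full contribution: group total = 3.200 × 234 = 748.80.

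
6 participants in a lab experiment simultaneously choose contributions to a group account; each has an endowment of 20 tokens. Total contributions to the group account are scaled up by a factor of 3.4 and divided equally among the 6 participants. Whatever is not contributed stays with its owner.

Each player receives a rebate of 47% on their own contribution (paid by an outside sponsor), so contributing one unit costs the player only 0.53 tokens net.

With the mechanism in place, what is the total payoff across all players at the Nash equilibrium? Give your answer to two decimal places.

The effective private return per unit is now (3.4/6) / 0.53 = 1.0692 > 1, so every player's dominant strategy flips to full contribution.
At the Nash equilibrium everyone contributes 20. Group total payoff = 6 × (20 × 0.47 + 3.4 × 20) = 464.40.

464.40 tokens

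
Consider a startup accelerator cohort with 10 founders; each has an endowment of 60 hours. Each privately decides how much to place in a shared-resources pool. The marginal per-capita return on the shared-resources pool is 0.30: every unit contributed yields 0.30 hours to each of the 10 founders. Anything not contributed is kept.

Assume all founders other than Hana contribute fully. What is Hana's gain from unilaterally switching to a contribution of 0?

Switching from a contribution of 60 to 0 lets Hana keep an extra 60 hours, but lowers the shared-resources pool by 60, which costs Hana their own share of that drop: 0.30 × 60 = 18.00.
Net gain = 60 − 18.00 = 42.00. The private return per contributed unit (0.30) is below 1, so free-riding is indeed the best response regardless of what the others do.

42.00 hours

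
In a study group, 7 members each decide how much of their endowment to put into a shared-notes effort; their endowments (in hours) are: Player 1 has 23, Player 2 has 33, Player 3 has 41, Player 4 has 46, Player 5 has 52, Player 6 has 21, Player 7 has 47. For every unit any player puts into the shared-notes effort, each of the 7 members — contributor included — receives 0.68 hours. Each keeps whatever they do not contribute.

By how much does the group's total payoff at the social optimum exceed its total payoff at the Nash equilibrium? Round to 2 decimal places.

988.88 hours

The private return per contributed unit is 0.68 < 1 for everyone, so the Nash equilibrium is zero contribution and the group total is Σ E_j = 23 + 33 + 41 + 46 + 52 + 21 + 47 = 263.
Each contributed unit returns 4.760 to the group, so the social optimum is full contribution by everyone: group total = 4.760 × 263 = 1251.88.
Efficiency loss = (4.760 − 1) × 263 = 988.88.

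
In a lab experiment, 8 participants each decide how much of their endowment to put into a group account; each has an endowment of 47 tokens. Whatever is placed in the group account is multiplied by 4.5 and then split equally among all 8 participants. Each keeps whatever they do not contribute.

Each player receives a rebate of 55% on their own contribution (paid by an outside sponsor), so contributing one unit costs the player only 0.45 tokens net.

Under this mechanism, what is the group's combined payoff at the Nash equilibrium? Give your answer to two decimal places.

With the mechanism, a contributed unit returns (4.5/8) / 0.45 = 1.2500 per unit of net cost to the contributor — now above 1 — so contributing fully is weakly dominant for every player.
At the Nash equilibrium everyone contributes 47. Group total payoff = 8 × (47 × 0.55 + 4.5 × 47) = 1898.80.

1898.80 tokens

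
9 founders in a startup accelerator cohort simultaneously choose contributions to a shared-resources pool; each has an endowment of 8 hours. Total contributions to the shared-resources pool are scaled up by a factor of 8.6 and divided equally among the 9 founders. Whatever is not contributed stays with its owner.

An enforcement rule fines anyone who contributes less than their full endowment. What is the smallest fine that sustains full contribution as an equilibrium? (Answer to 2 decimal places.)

Given the others contribute fully, the best deviation is to contribute 0 (any partial contribution still incurs the fine and gives up units whose private return 0.9556 is below 1).
Deviating from 8 to 0 saves 8 hours but forfeits the deviator's share of the drop in the shared-resources pool: 8.6/9 × 8 = 7.64.
So the deviation gain is 8 − 7.64 = 0.36, and the fine must be at least 0.36 hours to wipe it out.

0.36 hours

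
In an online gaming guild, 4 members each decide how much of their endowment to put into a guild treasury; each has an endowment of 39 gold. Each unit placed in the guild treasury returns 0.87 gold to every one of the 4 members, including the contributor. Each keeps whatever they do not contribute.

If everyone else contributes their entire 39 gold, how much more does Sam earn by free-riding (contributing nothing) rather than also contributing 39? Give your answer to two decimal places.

5.07 gold

Switching from a contribution of 39 to 0 lets Sam keep an extra 39 gold, but lowers the guild treasury by 39, which costs Sam their own share of that drop: 0.87 × 39 = 33.93.
Net gain = 39 − 33.93 = 5.07. The private return per contributed unit (0.87) is below 1, so free-riding is indeed the best response regardless of what the others do.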